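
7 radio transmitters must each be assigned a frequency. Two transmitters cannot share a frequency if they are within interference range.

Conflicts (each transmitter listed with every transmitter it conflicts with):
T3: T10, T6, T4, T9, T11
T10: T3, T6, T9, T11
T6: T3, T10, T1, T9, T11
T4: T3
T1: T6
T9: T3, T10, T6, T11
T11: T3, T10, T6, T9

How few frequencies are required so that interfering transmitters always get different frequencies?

T3, T10, T6, T9, T11 all conflict with each other, so at least 5 frequencies are needed.
5 frequencies suffice: frequency 1 → {T6, T4}; frequency 2 → {T3, T1}; frequency 3 → {T10}; frequency 4 → {T9}; frequency 5 → {T11}. No two conflicting transmitters share a frequency.

5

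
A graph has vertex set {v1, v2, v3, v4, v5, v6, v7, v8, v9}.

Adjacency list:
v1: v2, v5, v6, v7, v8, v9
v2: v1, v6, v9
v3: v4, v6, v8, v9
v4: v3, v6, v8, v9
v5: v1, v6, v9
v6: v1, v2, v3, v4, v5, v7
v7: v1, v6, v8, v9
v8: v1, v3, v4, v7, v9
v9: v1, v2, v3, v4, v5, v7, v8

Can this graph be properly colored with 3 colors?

v1, v7, v8, v9 form a clique, so at least 4 colors are needed.
So 3 colors are not enough.

No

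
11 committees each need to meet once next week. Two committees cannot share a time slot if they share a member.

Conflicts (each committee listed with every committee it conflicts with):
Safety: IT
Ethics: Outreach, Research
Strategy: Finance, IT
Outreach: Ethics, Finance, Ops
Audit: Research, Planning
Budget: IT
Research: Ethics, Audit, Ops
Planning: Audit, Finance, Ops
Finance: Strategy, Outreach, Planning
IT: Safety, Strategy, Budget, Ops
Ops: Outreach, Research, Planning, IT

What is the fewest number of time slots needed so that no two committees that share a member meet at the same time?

The cycle IT-Strategy-Finance-Planning-Ops-IT has odd length 5, so it cannot be 2-colored; at least 3 time slots are needed.
Using 3 time slots: Safety=2, Ethics=2, Strategy=2, Outreach=3, Audit=2, Budget=2, Research=1, Planning=3, Finance=1, IT=1, Ops=2. Every pair that conflicts lands in different time slots.

3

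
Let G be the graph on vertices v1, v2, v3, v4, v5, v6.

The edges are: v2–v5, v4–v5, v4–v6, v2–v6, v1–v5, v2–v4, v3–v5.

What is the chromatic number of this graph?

3

v2, v4, v6 form a triangle, so at least 3 colors are needed.
A valid assignment using 3 colors: v1=blue, v2=blue, v3=blue, v4=green, v5=red, v6=red. No two adjacent vertices share a color.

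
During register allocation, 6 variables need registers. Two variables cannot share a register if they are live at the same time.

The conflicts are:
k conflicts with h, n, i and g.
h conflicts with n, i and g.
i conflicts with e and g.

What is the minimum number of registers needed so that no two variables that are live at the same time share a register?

4

k, h, i, g pairwise conflict, so at least 4 registers are needed.
4 registers suffice: k=1, h=3, n=2, i=2, e=1, g=4. Every pair that conflicts lands in different registers.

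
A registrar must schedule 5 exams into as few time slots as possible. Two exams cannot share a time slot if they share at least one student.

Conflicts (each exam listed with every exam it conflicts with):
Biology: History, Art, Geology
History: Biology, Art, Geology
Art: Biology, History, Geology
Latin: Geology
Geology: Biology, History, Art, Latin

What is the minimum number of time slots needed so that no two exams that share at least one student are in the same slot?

4

Biology, History, Art, Geology pairwise conflict, so at least 4 time slots are needed.
Using 4 time slots: Biology=2, History=3, Art=4, Latin=2, Geology=1. Every pair that conflicts lands in different time slots.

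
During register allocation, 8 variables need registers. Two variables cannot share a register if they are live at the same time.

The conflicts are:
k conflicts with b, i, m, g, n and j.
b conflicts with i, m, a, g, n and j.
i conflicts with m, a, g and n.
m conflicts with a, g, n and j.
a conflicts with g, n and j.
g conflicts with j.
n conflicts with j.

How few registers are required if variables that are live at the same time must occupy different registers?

5

b, m, a, g, j are mutually in conflict, so at least 5 registers are needed.
A valid assignment using 5 registers: k=4, b=1, i=5, m=2, a=4, g=3, n=3, j=5. Every pair that conflicts lands in different registers.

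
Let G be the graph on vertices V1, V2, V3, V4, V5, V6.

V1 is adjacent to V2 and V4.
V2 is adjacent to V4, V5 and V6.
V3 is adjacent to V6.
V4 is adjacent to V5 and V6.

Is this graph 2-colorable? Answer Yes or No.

No

V2, V4, V5 are pairwise adjacent, so at least 3 colors are needed.
So 2 colors are not enough.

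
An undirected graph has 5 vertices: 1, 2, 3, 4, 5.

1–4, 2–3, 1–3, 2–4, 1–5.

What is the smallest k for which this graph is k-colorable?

1 and 5 are adjacent, so at least 2 colors are needed.
2 colors suffice: color a → {1, 2}; color b → {3, 4, 5}. No two adjacent vertices share a color.

2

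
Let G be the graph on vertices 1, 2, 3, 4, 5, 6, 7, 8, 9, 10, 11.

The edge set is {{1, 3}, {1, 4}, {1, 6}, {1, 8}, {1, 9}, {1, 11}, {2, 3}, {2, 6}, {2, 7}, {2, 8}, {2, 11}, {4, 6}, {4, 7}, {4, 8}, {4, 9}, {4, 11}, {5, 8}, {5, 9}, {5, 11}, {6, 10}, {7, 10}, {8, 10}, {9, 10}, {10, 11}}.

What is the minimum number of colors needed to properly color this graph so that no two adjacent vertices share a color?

3

1, 4, 11 are pairwise adjacent, so at least 3 colors are needed.
3 colors suffice: color red → {2, 4, 5, 10}; color blue → {1, 7}; color green → {3, 6, 8, 9, 11}. No two adjacent vertices share a color.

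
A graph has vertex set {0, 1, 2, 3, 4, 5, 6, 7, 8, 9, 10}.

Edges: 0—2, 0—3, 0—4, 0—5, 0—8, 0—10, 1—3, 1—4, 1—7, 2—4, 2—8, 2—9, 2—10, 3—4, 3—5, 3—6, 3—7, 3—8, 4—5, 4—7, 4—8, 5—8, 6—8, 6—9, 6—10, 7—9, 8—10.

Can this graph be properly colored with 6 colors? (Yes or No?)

Yes

The chromatic number is 5. 0, 3, 4, 5, 8 are mutually adjacent (a clique of size 5), so at least 5 colors are needed.
A valid assignment using 5 colors: 0=d, 1=d, 2=a, 3=a, 4=b, 5=e, 6=d, 7=c, 8=c, 9=b, 10=b.
Since 6 ≥ 5, a proper 6-coloring certainly exists.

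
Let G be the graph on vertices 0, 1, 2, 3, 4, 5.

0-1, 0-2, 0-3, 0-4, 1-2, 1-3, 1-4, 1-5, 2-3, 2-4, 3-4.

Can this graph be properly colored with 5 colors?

The chromatic number is 5. 0, 1, 2, 3, 4 form a clique, so at least 5 colors are needed.
One proper 5-coloring: 0=b, 1=a, 2=d, 3=e, 4=c, 5=b.
That is already a proper 5-coloring.

Yes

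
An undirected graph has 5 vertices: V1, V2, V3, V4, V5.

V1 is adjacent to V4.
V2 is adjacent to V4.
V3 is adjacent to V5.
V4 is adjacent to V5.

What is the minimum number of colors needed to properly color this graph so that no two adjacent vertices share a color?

V1 and V4 are adjacent, so at least 2 colors are needed.
2 colors suffice: color 1 → {V3, V4}; color 2 → {V1, V2, V5}. No two adjacent vertices share a color.

2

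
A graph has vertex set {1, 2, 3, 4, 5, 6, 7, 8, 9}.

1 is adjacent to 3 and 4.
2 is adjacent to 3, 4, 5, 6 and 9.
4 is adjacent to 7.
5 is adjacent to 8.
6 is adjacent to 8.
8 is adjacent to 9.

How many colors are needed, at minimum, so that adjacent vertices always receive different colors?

2

6 and 8 are adjacent, so at least 2 colors are needed.
A valid assignment using 2 colors: 1=red, 2=red, 3=blue, 4=blue, 5=blue, 6=blue, 7=red, 8=red, 9=blue. No two adjacent vertices share a color.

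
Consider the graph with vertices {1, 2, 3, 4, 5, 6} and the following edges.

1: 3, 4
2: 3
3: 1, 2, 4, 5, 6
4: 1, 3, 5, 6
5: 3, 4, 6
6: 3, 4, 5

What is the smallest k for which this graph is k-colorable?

3, 4, 5, 6 form a clique, so at least 4 colors are needed.
4 colors suffice: 1=c, 2=b, 3=a, 4=b, 5=d, 6=c. Every edge joins two different colors.

4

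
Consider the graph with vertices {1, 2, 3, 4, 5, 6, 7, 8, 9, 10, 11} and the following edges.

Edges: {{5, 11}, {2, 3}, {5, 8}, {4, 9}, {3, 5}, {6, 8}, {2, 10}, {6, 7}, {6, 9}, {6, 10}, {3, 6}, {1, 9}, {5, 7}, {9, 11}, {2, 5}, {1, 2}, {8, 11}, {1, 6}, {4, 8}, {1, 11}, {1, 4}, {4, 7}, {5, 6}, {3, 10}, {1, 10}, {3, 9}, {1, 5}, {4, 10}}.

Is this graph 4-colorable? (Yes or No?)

Yes

The chromatic number is 3. 1, 5, 11 form a triangle, so at least 3 colors are needed.
One proper 3-coloring: 1=a, 2=c, 3=a, 4=c, 5=b, 6=c, 7=a, 8=a, 9=b, 10=b, 11=c.
Since 4 ≥ 3, a proper 4-coloring certainly exists.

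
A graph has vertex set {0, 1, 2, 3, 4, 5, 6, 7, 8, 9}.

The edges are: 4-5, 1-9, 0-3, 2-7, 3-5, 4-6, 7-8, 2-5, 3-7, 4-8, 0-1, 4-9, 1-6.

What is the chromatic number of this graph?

3

The cycle 7-8-4-5-2-7 has odd length 5, so it cannot be 2-colored; at least 3 colors are needed.
3 colors suffice: color a → {1, 4, 7}; color b → {2, 3, 6, 8, 9}; color c → {0, 5}. Each edge has distinct colors on its endpoints.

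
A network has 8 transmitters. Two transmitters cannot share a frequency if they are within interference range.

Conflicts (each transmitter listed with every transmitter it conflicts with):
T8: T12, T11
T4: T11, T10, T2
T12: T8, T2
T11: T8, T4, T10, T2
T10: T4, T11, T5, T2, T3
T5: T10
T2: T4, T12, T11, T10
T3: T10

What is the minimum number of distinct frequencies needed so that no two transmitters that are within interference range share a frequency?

4

T4, T11, T10, T2 pairwise conflict, so at least 4 frequencies are needed.
4 frequencies suffice: T8=3, T4=4, T12=1, T11=2, T10=1, T5=2, T2=3, T3=2. Each listed conflict is separated.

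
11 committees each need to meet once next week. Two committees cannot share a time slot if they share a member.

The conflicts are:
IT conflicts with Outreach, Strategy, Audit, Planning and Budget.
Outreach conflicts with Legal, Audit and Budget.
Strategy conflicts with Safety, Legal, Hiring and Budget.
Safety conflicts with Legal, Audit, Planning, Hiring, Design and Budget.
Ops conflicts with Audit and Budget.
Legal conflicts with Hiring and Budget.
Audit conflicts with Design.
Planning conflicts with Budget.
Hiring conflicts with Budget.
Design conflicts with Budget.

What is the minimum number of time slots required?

5

Strategy, Safety, Legal, Hiring, Budget all conflict with each other, so at least 5 time slots are needed.
5 time slots suffice: IT=2, Outreach=3, Strategy=3, Safety=2, Ops=2, Legal=4, Audit=1, Planning=3, Hiring=5, Design=3, Budget=1. No two conflicting committees share a time slot.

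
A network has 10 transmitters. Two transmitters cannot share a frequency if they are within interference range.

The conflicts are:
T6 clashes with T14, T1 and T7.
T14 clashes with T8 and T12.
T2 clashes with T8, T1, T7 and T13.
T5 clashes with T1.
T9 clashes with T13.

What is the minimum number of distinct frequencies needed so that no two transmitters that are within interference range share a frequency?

The cycle T2-T8-T14-T6-T7-T2 has odd length 5, so it cannot be 2-colored; at least 3 frequencies are needed.
A valid assignment using 3 frequencies: T6=3, T14=1, T2=1, T5=1, T8=2, T12=2, T1=2, T9=1, T7=2, T13=2. Each listed conflict is separated.

3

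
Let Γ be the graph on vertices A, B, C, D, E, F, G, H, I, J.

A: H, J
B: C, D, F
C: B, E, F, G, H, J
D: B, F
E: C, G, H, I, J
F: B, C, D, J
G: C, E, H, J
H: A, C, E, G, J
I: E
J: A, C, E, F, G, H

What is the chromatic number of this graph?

C, E, G, H, J are pairwise adjacent (a clique of size 5), so at least 5 colors are needed.
5 colors suffice: color red → {A, C, D, I}; color blue → {B, J}; color green → {E, F}; color yellow → {H}; color purple → {G}. Every edge joins two different colors.

5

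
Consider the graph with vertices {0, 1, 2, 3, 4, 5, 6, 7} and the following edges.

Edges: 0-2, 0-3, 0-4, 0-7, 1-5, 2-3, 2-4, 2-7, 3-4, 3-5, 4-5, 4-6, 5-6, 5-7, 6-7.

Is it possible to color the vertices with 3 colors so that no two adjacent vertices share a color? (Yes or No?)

No

0, 2, 3, 4 form a clique, so at least 4 colors are needed.
So 3 colors are not enough.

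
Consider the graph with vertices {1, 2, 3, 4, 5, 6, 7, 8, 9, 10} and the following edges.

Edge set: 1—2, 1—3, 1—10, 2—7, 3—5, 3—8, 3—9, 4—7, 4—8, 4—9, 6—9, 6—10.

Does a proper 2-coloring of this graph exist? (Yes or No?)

The cycle 9-6-10-1-3-9 has odd length 5, so it cannot be 2-colored; at least 3 colors are needed.
So 2 colors are not enough.

No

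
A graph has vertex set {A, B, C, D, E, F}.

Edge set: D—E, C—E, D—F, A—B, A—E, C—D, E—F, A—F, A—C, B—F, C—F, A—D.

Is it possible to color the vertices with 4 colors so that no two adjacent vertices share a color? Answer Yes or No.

No

A, C, D, E, F form a clique, so at least 5 colors are needed.
So 4 colors are not enough.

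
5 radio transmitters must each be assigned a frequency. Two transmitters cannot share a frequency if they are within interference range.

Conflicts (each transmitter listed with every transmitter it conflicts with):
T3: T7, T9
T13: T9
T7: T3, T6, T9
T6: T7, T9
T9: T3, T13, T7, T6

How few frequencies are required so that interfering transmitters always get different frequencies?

T3, T7, T9 pairwise conflict, so at least 3 frequencies are needed.
3 frequencies suffice: T3=3, T13=2, T7=2, T6=3, T9=1. Every pair that conflicts lands in different frequencies.

3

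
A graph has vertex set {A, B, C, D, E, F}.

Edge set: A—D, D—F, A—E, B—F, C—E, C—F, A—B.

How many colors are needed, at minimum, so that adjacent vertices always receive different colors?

The cycle E-C-F-B-A-E has odd length 5, so it cannot be 2-colored; at least 3 colors are needed.
3 colors suffice: A=red, B=blue, C=blue, D=blue, E=green, F=red. Every edge joins two different colors.

3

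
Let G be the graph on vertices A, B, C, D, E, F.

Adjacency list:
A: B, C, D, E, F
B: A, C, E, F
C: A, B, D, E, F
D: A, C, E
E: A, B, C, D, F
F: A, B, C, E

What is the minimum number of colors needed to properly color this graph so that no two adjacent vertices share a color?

A, B, C, E, F are mutually adjacent (a clique of size 5), so at least 5 colors are needed.
One proper 5-coloring: A=blue, B=purple, C=green, D=yellow, E=red, F=yellow. Every edge joins two different colors.

5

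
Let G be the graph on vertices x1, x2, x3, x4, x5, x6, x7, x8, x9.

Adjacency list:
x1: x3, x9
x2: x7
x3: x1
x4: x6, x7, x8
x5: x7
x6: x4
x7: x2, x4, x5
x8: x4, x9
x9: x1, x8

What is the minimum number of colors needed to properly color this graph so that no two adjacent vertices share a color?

x4 and x7 are adjacent, so at least 2 colors are needed.
2 colors suffice: x1=R, x2=B, x3=B, x4=B, x5=B, x6=R, x7=R, x8=R, x9=B. Each edge has distinct colors on its endpoints.

2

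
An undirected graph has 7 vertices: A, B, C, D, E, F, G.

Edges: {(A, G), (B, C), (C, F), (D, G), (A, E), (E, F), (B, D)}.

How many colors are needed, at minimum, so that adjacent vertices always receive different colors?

The cycle B-C-F-E-A-G-D-B has odd length 7, so it cannot be 2-colored; at least 3 colors are needed.
3 colors suffice: color red → {C, E, G}; color blue → {A, B, F}; color green → {D}. No two adjacent vertices share a color.

3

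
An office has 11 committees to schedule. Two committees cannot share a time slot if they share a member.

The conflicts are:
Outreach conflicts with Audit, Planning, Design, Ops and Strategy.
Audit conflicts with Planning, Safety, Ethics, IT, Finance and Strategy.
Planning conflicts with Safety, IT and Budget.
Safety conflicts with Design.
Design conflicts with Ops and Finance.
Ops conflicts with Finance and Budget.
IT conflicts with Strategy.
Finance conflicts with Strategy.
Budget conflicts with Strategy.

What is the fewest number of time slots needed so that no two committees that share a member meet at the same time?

Audit, Planning, Safety are mutually in conflict, so at least 3 time slots are needed.
A valid assignment using 3 time slots: Outreach=3, Audit=1, Planning=2, Safety=3, Design=1, Ops=2, Ethics=2, IT=3, Finance=3, Budget=1, Strategy=2. Each listed conflict is separated.

3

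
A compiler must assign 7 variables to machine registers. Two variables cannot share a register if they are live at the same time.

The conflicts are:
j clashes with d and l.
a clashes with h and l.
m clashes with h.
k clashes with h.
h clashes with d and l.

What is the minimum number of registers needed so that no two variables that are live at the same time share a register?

3

a, h, l pairwise conflict, so at least 3 registers are needed.
3 registers suffice: register 1 → {j, h}; register 2 → {m, k, d, l}; register 3 → {a}. Each listed conflict is separated.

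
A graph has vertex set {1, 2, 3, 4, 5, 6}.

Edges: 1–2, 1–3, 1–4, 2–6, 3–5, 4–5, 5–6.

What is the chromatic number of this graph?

3

The cycle 2-1-4-5-6-2 has odd length 5, so it cannot be 2-colored; at least 3 colors are needed.
One proper 3-coloring: 1=a, 2=c, 3=b, 4=b, 5=a, 6=b. Every edge joins two different colors.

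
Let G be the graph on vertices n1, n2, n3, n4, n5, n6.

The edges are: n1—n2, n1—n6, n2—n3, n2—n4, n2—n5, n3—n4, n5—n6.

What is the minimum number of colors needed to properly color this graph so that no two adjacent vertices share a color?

n2, n3, n4 form a triangle, so at least 3 colors are needed.
One proper 3-coloring: n1=B, n2=R, n3=G, n4=B, n5=B, n6=R. Every edge joins two different colors.

3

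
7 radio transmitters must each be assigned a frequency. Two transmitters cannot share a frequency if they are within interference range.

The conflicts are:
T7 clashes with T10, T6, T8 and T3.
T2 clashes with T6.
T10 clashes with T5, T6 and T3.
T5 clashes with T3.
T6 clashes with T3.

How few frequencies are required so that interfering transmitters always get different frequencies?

4

T7, T10, T6, T3 all conflict with each other, so at least 4 frequencies are needed.
4 frequencies suffice: frequency 1 → {T7, T2, T5}; frequency 2 → {T10, T8}; frequency 3 → {T3}; frequency 4 → {T6}. Every pair that conflicts lands in different frequencies.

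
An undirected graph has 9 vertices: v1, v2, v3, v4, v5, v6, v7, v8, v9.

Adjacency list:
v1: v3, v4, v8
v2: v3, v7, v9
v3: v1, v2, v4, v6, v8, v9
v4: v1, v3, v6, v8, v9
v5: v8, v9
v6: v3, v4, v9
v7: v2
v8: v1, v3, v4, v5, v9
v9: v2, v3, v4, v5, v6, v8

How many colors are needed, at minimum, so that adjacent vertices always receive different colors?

4

v3, v4, v6, v9 are mutually adjacent (a clique of size 4), so at least 4 colors are needed.
4 colors suffice: color 1 → {v3, v5, v7}; color 2 → {v1, v9}; color 3 → {v2, v6, v8}; color 4 → {v4}. Each edge has distinct colors on its endpoints.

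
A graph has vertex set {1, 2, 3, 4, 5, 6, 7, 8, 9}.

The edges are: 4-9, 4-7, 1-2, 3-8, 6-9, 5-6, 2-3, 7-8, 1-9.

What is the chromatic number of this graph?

The cycle 8-7-4-9-1-2-3-8 has odd length 7, so it cannot be 2-colored; at least 3 colors are needed.
3 colors suffice: 1=b, 2=a, 3=b, 4=b, 5=a, 6=b, 7=c, 8=a, 9=a. No two adjacent vertices share a color.

3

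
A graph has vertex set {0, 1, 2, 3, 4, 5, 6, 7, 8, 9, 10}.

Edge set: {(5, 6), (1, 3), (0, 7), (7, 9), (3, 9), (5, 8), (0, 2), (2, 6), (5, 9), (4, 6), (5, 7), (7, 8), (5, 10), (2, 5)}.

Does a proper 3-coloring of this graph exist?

The chromatic number is 3. 2, 5, 6 are mutually adjacent, so at least 3 colors are needed.
3 colors suffice: color red → {0, 3, 4, 5}; color blue → {1, 6, 7, 10}; color green → {2, 8, 9}.
That is already a proper 3-coloring.

Yes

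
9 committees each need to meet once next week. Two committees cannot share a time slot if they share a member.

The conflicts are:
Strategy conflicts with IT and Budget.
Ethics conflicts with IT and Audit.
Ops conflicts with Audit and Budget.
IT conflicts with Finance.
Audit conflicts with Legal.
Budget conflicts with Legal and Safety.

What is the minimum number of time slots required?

2

Budget and Legal conflict, so at least 2 time slots are needed.
2 time slots suffice: time slot 1 → {IT, Audit, Budget}; time slot 2 → {Strategy, Ethics, Ops, Finance, Legal, Safety}. No two conflicting committees share a time slot.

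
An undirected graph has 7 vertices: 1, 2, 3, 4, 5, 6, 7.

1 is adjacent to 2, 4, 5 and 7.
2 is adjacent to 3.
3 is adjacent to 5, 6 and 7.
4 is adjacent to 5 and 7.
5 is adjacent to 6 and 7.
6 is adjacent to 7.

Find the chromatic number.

4

1, 4, 5, 7 are pairwise adjacent (a clique of size 4), so at least 4 colors are needed.
4 colors suffice: 1=c, 2=a, 3=c, 4=d, 5=a, 6=d, 7=b. Every edge joins two different colors.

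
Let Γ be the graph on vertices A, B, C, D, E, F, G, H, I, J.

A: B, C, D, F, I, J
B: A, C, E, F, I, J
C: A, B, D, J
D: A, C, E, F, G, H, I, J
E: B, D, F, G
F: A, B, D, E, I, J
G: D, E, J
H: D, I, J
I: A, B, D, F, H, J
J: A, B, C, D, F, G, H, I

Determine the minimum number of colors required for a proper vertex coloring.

5

A, B, F, I, J are pairwise adjacent (a clique of size 5), so at least 5 colors are needed.
One proper 5-coloring: A=3, B=1, C=4, D=1, E=2, F=5, G=3, H=3, I=4, J=2. Every edge joins two different colors.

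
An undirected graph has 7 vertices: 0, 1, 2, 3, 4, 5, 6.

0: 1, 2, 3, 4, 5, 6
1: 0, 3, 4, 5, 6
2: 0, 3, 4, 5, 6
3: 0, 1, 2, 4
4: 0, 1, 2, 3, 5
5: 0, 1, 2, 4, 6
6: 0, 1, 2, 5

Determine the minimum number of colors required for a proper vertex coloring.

4

0, 1, 3, 4 form a clique, so at least 4 colors are needed.
One proper 4-coloring: 0=a, 1=b, 2=b, 3=d, 4=c, 5=d, 6=c. No two adjacent vertices share a color.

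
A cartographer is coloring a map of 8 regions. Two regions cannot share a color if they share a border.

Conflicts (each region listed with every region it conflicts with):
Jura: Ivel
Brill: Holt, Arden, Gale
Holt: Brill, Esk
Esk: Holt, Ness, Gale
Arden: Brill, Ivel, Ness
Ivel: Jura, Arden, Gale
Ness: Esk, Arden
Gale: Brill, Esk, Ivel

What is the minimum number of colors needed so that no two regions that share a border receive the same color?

3

The cycle Ivel-Gale-Esk-Ness-Arden-Ivel has odd length 5, so it cannot be 2-colored; at least 3 colors are needed.
3 colors suffice: color 1 → {Jura, Esk, Arden}; color 2 → {Holt, Ness, Gale}; color 3 → {Brill, Ivel}. Every pair that conflicts lands in different colors.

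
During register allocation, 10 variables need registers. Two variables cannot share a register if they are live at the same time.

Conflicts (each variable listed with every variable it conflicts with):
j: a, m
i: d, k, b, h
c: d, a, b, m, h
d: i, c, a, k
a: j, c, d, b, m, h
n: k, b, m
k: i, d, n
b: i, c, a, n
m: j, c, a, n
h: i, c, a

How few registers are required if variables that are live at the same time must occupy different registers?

c, a, h all conflict with each other, so at least 3 registers are needed.
3 registers suffice: j=2, i=1, c=2, d=3, a=1, n=1, k=2, b=3, m=3, h=3. Every pair that conflicts lands in different registers.

3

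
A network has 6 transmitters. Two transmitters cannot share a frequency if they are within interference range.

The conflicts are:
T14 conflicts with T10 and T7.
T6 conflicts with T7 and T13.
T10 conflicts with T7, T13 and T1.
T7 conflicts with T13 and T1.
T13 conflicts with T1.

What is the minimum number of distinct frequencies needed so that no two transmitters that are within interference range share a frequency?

T10, T7, T13, T1 are mutually in conflict, so at least 4 frequencies are needed.
4 frequencies suffice: frequency 1 → {T7}; frequency 2 → {T6, T10}; frequency 3 → {T14, T13}; frequency 4 → {T1}. Each listed conflict is separated.

4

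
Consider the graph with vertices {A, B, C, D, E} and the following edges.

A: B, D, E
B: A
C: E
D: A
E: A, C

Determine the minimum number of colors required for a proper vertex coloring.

2

A and B are adjacent, so at least 2 colors are needed.
A valid assignment using 2 colors: A=1, B=2, C=1, D=2, E=2. Every edge joins two different colors.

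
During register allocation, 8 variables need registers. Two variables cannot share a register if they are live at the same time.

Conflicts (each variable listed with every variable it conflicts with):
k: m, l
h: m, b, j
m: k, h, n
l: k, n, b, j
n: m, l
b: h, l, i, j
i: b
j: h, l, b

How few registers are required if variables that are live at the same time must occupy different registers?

l, b, j pairwise conflict, so at least 3 registers are needed.
3 registers suffice: k=3, h=2, m=1, l=2, n=3, b=1, i=2, j=3. No two conflicting variables share a register.

3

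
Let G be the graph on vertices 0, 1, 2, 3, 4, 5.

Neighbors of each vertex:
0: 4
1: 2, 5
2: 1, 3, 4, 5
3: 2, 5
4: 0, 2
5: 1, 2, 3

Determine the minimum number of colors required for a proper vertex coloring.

1, 2, 5 are mutually adjacent, so at least 3 colors are needed.
3 colors suffice: color a → {0, 2}; color b → {4, 5}; color c → {1, 3}. Every edge joins two different colors.

3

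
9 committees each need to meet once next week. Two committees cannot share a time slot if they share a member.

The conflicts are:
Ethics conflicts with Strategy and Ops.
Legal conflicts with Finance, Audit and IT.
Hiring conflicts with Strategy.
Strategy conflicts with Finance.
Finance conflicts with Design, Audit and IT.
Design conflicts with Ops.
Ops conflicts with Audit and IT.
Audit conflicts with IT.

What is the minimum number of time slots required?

4

Legal, Finance, Audit, IT are mutually in conflict, so at least 4 time slots are needed.
4 time slots suffice: Ethics=3, Legal=4, Hiring=1, Strategy=2, Finance=1, Design=2, Ops=1, Audit=2, IT=3. Each listed conflict is separated.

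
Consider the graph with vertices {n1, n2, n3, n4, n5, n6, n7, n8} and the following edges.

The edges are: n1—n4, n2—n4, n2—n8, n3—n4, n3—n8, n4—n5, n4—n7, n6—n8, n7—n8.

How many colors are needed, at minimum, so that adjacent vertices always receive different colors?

n3 and n8 are adjacent, so at least 2 colors are needed.
2 colors suffice: n1=2, n2=2, n3=2, n4=1, n5=2, n6=2, n7=2, n8=1. Each edge has distinct colors on its endpoints.

2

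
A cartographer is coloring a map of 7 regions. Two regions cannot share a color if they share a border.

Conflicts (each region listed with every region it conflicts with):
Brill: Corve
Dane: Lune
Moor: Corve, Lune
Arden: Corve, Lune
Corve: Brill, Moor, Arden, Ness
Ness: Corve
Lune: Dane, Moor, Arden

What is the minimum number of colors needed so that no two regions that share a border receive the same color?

2

Dane and Lune conflict, so at least 2 colors are needed.
One proper 2-coloring: Brill=2, Dane=2, Moor=2, Arden=2, Corve=1, Ness=2, Lune=1. No two conflicting regions share a color.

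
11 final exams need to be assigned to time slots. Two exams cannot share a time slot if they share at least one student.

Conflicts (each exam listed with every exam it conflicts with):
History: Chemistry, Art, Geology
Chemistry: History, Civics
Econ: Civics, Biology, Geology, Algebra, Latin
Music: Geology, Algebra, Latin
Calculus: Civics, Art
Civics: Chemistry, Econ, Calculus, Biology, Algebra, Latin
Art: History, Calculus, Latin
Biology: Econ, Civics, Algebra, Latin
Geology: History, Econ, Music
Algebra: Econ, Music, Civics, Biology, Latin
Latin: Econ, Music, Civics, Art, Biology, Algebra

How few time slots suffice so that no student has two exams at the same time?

Econ, Civics, Biology, Algebra, Latin are mutually in conflict, so at least 5 time slots are needed.
A valid assignment using 5 time slots: History=2, Chemistry=1, Econ=4, Music=2, Calculus=1, Civics=2, Art=3, Biology=5, Geology=1, Algebra=3, Latin=1. Each listed conflict is separated.

5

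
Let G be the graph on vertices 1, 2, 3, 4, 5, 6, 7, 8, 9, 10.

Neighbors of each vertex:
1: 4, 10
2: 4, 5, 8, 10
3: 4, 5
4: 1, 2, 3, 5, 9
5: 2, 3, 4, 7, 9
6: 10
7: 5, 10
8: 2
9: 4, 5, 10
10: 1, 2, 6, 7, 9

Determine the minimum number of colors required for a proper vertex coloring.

3

2, 4, 5 are mutually adjacent, so at least 3 colors are needed.
3 colors suffice: color a → {5, 8, 10}; color b → {4, 6, 7}; color c → {1, 2, 3, 9}. Every edge joins two different colors.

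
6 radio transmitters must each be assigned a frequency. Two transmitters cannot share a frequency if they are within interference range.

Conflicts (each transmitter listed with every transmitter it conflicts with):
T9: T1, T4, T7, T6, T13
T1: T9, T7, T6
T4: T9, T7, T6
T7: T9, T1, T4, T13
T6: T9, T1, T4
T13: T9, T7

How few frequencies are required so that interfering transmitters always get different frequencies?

3

T9, T4, T7 pairwise conflict, so at least 3 frequencies are needed.
3 frequencies suffice: frequency 1 → {T9}; frequency 2 → {T7, T6}; frequency 3 → {T1, T4, T13}. Each listed conflict is separated.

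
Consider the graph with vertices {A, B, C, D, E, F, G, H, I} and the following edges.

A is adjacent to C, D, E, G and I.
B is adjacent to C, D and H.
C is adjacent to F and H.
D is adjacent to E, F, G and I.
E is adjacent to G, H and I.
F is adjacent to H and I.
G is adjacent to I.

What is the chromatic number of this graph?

5

A, D, E, G, I are pairwise adjacent (a clique of size 5), so at least 5 colors are needed.
5 colors suffice: A=blue, B=blue, C=green, D=red, E=yellow, F=blue, G=purple, H=red, I=green. Each edge has distinct colors on its endpoints.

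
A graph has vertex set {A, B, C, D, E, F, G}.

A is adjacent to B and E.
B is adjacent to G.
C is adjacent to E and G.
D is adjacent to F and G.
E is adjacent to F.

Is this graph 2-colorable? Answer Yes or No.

The cycle C-G-D-F-E-C has odd length 5, so it cannot be 2-colored; at least 3 colors are needed.
So 2 colors are not enough.

No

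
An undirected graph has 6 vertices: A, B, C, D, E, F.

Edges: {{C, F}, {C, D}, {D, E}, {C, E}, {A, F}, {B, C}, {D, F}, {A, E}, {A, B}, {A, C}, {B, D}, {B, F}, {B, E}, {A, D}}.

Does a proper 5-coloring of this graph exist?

Yes

The chromatic number is 5. A, B, C, D, F are pairwise adjacent (a clique of size 5), so at least 5 colors are needed.
5 colors suffice: color red → {D}; color blue → {B}; color green → {A}; color yellow → {C}; color purple → {E, F}.
That is already a proper 5-coloring.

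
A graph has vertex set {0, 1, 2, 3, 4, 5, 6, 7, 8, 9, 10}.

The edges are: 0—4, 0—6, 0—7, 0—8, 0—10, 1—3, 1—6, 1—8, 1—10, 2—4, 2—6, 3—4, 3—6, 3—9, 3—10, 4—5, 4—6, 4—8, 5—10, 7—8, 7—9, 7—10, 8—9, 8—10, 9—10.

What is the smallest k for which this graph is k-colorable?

0, 7, 8, 10 are mutually adjacent (a clique of size 4), so at least 4 colors are needed.
4 colors suffice: 0=c, 1=c, 2=c, 3=d, 4=a, 5=b, 6=b, 7=d, 8=b, 9=c, 10=a. Each edge has distinct colors on its endpoints.

4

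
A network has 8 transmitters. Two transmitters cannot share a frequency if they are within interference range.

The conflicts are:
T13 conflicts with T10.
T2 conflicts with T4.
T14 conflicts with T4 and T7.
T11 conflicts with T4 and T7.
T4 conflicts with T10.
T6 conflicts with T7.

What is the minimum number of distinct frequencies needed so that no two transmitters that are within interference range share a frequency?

T14 and T4 conflict, so at least 2 frequencies are needed.
2 frequencies suffice: frequency 1 → {T13, T4, T7}; frequency 2 → {T2, T14, T11, T10, T6}. Every pair that conflicts lands in different frequencies.

2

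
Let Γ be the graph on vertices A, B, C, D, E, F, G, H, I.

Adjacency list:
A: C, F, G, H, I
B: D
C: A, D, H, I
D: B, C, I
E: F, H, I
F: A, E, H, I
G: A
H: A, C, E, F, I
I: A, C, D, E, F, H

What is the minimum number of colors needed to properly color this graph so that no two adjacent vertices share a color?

A, C, H, I form a clique, so at least 4 colors are needed.
4 colors suffice: color 1 → {B, G, I}; color 2 → {A, D, E}; color 3 → {H}; color 4 → {C, F}. Each edge has distinct colors on its endpoints.

4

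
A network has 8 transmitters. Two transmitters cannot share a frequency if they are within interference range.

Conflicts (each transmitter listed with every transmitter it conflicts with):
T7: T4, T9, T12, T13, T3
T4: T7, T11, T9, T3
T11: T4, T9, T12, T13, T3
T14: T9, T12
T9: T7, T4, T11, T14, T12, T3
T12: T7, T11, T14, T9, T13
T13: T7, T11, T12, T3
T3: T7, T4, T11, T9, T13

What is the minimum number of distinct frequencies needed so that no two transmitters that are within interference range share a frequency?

T7, T4, T9, T3 all conflict with each other, so at least 4 frequencies are needed.
4 frequencies suffice: T7=3, T4=4, T11=3, T14=3, T9=1, T12=2, T13=1, T3=2. Each listed conflict is separated.

4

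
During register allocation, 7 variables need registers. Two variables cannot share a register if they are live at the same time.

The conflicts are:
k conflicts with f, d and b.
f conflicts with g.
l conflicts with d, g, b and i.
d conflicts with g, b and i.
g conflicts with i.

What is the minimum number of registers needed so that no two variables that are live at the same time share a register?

4

l, d, g, i all conflict with each other, so at least 4 registers are needed.
4 registers suffice: register 1 → {f, d}; register 2 → {k, l}; register 3 → {g, b}; register 4 → {i}. Each listed conflict is separated.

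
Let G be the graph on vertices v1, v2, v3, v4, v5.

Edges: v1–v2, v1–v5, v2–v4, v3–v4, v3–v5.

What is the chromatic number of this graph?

3

The cycle v2-v4-v3-v5-v1-v2 has odd length 5, so it cannot be 2-colored; at least 3 colors are needed.
3 colors suffice: color red → {v2, v3}; color blue → {v4, v5}; color green → {v1}. No two adjacent vertices share a color.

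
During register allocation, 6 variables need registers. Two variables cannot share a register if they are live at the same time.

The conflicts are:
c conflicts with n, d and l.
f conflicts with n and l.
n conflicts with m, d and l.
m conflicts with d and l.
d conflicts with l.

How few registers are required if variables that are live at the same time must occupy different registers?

4

n, m, d, l pairwise conflict, so at least 4 registers are needed.
4 registers suffice: register 1 → {l}; register 2 → {n}; register 3 → {f, d}; register 4 → {c, m}. Each listed conflict is separated.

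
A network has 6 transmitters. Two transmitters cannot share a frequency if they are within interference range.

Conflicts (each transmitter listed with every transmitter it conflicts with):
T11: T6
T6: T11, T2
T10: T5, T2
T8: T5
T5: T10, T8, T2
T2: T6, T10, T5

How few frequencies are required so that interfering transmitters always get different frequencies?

T10, T5, T2 pairwise conflict, so at least 3 frequencies are needed.
3 frequencies suffice: frequency 1 → {T6, T5}; frequency 2 → {T11, T8, T2}; frequency 3 → {T10}. Each listed conflict is separated.

3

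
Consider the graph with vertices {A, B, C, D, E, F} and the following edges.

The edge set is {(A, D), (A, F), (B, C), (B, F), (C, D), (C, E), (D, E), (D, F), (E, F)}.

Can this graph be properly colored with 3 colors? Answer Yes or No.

Yes

The chromatic number is 3. A, D, F are mutually adjacent, so at least 3 colors are needed.
3 colors suffice: color 1 → {C, F}; color 2 → {B, D}; color 3 → {A, E}.
That is already a proper 3-coloring.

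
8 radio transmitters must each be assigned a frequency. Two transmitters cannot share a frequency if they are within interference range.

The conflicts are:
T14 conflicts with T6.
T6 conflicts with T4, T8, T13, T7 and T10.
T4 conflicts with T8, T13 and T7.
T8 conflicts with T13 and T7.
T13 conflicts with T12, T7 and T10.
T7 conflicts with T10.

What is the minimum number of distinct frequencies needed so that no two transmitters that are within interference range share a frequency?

5

T6, T4, T8, T13, T7 all conflict with each other, so at least 5 frequencies are needed.
A valid assignment using 5 frequencies: T14=1, T6=2, T4=4, T8=5, T13=1, T12=2, T7=3, T10=4. No two conflicting transmitters share a frequency.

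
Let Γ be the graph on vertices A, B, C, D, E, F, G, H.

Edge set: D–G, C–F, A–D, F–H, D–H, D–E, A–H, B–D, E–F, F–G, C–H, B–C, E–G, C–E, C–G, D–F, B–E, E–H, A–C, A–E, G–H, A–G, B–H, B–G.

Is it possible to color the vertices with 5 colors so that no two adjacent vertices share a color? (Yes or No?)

Yes

The chromatic number is 5. C, E, F, G, H are mutually adjacent (a clique of size 5), so at least 5 colors are needed.
5 colors suffice: color red → {E}; color blue → {H}; color green → {G}; color yellow → {C, D}; color purple → {A, B, F}.
That is already a proper 5-coloring.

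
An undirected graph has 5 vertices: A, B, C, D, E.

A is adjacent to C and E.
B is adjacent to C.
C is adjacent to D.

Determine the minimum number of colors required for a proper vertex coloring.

A and C are adjacent, so at least 2 colors are needed.
A valid assignment using 2 colors: A=2, B=2, C=1, D=2, E=1. No two adjacent vertices share a color.

2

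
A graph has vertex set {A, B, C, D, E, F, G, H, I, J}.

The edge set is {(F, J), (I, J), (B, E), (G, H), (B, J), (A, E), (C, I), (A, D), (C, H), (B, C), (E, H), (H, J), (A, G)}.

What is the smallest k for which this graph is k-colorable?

2

G and H are adjacent, so at least 2 colors are needed.
2 colors suffice: A=blue, B=blue, C=red, D=red, E=red, F=blue, G=red, H=blue, I=blue, J=red. Every edge joins two different colors.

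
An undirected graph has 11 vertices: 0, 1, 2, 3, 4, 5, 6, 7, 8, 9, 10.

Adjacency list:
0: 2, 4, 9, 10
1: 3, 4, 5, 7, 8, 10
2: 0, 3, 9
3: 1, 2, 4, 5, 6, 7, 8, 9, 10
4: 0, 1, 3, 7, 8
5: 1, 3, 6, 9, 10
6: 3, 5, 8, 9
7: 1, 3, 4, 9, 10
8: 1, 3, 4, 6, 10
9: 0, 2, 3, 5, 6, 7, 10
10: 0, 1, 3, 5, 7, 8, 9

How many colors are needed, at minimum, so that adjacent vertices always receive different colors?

4

1, 3, 4, 8 form a clique, so at least 4 colors are needed.
4 colors suffice: 0=a, 1=b, 2=c, 3=a, 4=c, 5=d, 6=c, 7=d, 8=d, 9=b, 10=c. No two adjacent vertices share a color.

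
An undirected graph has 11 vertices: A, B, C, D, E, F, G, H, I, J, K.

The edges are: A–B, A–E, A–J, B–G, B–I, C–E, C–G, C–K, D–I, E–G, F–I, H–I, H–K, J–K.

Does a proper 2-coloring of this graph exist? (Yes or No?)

C, E, G are mutually adjacent, so at least 3 colors are needed.
So 2 colors are not enough.

No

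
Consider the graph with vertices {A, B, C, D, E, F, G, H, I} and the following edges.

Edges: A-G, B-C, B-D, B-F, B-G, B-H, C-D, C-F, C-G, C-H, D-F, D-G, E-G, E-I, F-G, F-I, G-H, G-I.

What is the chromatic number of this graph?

5

B, C, D, F, G form a clique, so at least 5 colors are needed.
5 colors suffice: color 1 → {G}; color 2 → {A, B, I}; color 3 → {E, F, H}; color 4 → {C}; color 5 → {D}. Each edge has distinct colors on its endpoints.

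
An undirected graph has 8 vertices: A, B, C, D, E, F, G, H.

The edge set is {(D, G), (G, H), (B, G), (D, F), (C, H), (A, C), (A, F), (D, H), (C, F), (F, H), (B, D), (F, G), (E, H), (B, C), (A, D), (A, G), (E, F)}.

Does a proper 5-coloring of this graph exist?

Yes

The chromatic number is 4. D, F, G, H are mutually adjacent (a clique of size 4), so at least 4 colors are needed.
A valid assignment using 4 colors: A=yellow, B=red, C=blue, D=green, E=blue, F=red, G=blue, H=yellow.
Since 5 ≥ 4, a proper 5-coloring certainly exists.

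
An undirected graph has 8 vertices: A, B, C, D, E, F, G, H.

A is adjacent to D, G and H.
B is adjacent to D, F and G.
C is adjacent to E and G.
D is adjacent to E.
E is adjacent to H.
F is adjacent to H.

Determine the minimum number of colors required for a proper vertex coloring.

3

The cycle A-G-B-F-H-A has odd length 5, so it cannot be 2-colored; at least 3 colors are needed.
3 colors suffice: color red → {B, C, H}; color blue → {D, F, G}; color green → {A, E}. Each edge has distinct colors on its endpoints.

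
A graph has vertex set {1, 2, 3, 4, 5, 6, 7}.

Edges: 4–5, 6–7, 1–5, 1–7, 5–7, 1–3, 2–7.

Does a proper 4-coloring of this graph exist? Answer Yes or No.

Yes

The chromatic number is 3. 1, 5, 7 are mutually adjacent, so at least 3 colors are needed.
3 colors suffice: color red → {3, 4, 7}; color blue → {2, 5, 6}; color green → {1}.
Since 4 ≥ 3, a proper 4-coloring certainly exists.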